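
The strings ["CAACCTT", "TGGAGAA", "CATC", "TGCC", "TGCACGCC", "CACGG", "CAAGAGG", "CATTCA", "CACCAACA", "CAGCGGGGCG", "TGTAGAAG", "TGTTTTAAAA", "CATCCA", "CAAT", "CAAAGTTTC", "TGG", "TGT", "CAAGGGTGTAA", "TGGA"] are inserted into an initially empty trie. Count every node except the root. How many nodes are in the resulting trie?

75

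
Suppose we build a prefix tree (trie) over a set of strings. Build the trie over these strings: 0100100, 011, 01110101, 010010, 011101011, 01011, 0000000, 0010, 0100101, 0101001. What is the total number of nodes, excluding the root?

Trie structure (* marks end of a word):
(root)
└─ 0
   ├─ 0
   │  ├─ 0
   │  │  └─ 0
   │  │     └─ 0
   │  │        └─ 0
   │  │           └─ 0 *
   │  └─ 1
   │     └─ 0 *
   └─ 1
      ├─ 0
      │  ├─ 0
      │  │  └─ 1
      │  │     └─ 0 *
      │  │        ├─ 0 *
      │  │        └─ 1 *
      │  └─ 1
      │     ├─ 0
      │     │  └─ 0
      │     │     └─ 1 *
      │     └─ 1 *
      └─ 1 *
         └─ 1
            └─ 0
               └─ 1
                  └─ 0
                     └─ 1 *
                        └─ 1 *
Counting every labelled node above: 28.

28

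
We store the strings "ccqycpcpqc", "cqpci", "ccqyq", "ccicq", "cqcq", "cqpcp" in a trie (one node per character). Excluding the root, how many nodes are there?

21

Insert word by word; a character creates a node only if that edge doesn't already exist:
  "ccqycpcpqc" → 10 new (c, c, q, y, c, p, c, p, q, c)
  "cqpci" → prefix "c" already present; 4 new (q, p, c, i)
  "ccqyq" → prefix "ccqy" already present; 1 new (q)
  "ccicq" → prefix "cc" already present; 3 new (i, c, q)
  "cqcq" → prefix "cq" already present; 2 new (c, q)
  "cqpcp" → prefix "cqpc" already present; 1 new (p)
Total nodes = 10 + 4 + 1 + 3 + 2 + 1 = 21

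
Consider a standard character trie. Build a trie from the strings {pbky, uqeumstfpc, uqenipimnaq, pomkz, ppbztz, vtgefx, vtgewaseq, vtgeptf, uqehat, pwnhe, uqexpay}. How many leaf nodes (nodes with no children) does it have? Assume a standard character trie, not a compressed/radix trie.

Leaves are exactly the stored words that no other stored word extends.
Those words: "pbky", "pomkz", "ppbztz", "pwnhe", "uqehat", "uqenipimnaq", "uqeumstfpc", "uqexpay", "vtgefx", "vtgeptf", "vtgewaseq"
Leaf count: 11

11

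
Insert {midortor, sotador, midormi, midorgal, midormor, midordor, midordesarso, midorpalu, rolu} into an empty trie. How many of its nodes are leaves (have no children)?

9

A leaf is a node with no children — equivalently, the end of a word that is not a proper prefix of any other stored word.
Those words: "midordesarso", "midordor", "midorgal", "midormi", "midormor", "midorpalu", "midortor", "rolu", "sotador"
Leaf count: 9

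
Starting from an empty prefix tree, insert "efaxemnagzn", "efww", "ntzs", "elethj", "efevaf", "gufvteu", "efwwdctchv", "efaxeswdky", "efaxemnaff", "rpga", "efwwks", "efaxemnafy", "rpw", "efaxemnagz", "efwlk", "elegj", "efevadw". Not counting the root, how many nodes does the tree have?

60

Trace insertions, counting only characters that open a new branch:
  "efaxemnagzn" → 11 new (e, f, a, x, e, m, n, a, g, z, n)
  "efww" → prefix "ef" already present; 2 new (w, w)
  "ntzs" → 4 new (n, t, z, s)
  "elethj" → prefix "e" already present; 5 new (l, e, t, h, j)
  "efevaf" → prefix "ef" already present; 4 new (e, v, a, f)
  "gufvteu" → 7 new (g, u, f, v, t, e, u)
  "efwwdctchv" → prefix "efww" already present; 6 new (d, c, t, c, h, v)
  "efaxeswdky" → prefix "efaxe" already present; 5 new (s, w, d, k, y)
  "efaxemnaff" → prefix "efaxemna" already present; 2 new (f, f)
  "rpga" → 4 new (r, p, g, a)
  "efwwks" → prefix "efww" already present; 2 new (k, s)
  "efaxemnafy" → prefix "efaxemnaf" already present; 1 new (y)
  "rpw" → prefix "rp" already present; 1 new (w)
  "efaxemnagz" → prefix "efaxemnagz" already present; 0 new (none)
  "efwlk" → prefix "efw" already present; 2 new (l, k)
  "elegj" → prefix "ele" already present; 2 new (g, j)
  "efevadw" → prefix "efeva" already present; 2 new (d, w)
Total nodes = 11 + 2 + 4 + 5 + 4 + 7 + 6 + 5 + 2 + 4 + 2 + 1 + 1 + 0 + 2 + 2 + 2 = 60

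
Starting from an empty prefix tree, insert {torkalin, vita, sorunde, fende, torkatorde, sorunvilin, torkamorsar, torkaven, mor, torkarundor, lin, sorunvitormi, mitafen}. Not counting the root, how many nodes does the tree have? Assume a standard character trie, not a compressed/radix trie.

66

For each word, the new-node count is its length minus the longest prefix already in the trie:
  "torkalin" → 8 new (t, o, r, k, a, l, i, n)
  "vita" → 4 new (v, i, t, a)
  "sorunde" → 7 new (s, o, r, u, n, d, e)
  "fende" → 5 new (f, e, n, d, e)
  "torkatorde" → prefix "torka" already present; 5 new (t, o, r, d, e)
  "sorunvilin" → prefix "sorun" already present; 5 new (v, i, l, i, n)
  "torkamorsar" → prefix "torka" already present; 6 new (m, o, r, s, a, r)
  "torkaven" → prefix "torka" already present; 3 new (v, e, n)
  "mor" → 3 new (m, o, r)
  "torkarundor" → prefix "torka" already present; 6 new (r, u, n, d, o, r)
  "lin" → 3 new (l, i, n)
  "sorunvitormi" → prefix "sorunvi" already present; 5 new (t, o, r, m, i)
  "mitafen" → prefix "m" already present; 6 new (i, t, a, f, e, n)
Total nodes = 8 + 4 + 7 + 5 + 5 + 5 + 6 + 3 + 3 + 6 + 3 + 5 + 6 = 66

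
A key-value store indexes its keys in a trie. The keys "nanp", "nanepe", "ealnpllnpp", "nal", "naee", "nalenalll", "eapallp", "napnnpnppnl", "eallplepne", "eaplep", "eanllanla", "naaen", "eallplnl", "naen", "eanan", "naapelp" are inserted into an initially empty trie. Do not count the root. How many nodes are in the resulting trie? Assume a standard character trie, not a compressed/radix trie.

Count nodes per top-level branch (shared prefixes stored once):
  'e'-branch (eallplepne, eallplnl, ealnpllnpp, eanan, eanllanla, eapallp, eaplep): 36 nodes
  'n'-branch (naaen, naapelp, naee, naen, nal, nalenalll, nanepe, nanp, napnnpnppnl): 33 nodes
Sum: 69

69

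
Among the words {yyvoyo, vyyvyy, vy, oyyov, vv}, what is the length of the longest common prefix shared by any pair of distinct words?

Look for the deepest trie node that still has at least two words in its subtree.
e.g. "vy" and "vyyvyy" share the prefix "vy" of length 2; no pair shares a longer one.
Longest shared-prefix length: 2

2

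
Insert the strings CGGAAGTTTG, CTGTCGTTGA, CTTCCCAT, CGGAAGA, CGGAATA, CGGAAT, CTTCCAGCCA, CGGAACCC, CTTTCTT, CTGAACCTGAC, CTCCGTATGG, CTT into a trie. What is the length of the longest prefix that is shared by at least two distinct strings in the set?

6

Equivalently: take the maximum, over all pairs, of their longest common prefix length.
e.g. "CGGAAGA" and "CGGAAGTTTG" share the prefix "CGGAAG" of length 6; no pair shares a longer one.
Longest shared-prefix length: 6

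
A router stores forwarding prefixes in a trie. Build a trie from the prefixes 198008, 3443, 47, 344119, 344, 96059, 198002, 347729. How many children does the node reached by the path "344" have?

Walk "344" from the root, arriving at one node.
Characters that immediately follow "344" among the stored strings: {1, 3}.
That node has 2 child edges.

2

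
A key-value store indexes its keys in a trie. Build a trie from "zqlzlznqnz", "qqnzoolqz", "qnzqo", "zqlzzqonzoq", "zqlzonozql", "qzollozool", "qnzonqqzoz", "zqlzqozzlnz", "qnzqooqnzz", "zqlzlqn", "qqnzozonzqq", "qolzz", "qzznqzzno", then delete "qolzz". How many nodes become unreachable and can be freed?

After clearing the end-marker at "qolzz", prune upward until reaching a node still needed by another word.
The suffix "olzz" (4 nodes) is used only by "qolzz"; the node for "q" still has the child "q", so pruning stops there.
Nodes removed: 4

4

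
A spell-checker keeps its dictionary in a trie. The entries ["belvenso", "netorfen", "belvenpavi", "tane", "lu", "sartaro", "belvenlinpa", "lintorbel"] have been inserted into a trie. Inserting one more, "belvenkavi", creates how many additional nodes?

4

The longest prefix of "belvenkavi" already in the trie is "belven" (length 6).
Each of the 4 remaining characters creates one node.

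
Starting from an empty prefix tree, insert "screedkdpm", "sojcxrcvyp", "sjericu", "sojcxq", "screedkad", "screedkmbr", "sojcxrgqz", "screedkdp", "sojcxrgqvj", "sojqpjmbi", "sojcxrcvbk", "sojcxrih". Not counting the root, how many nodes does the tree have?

46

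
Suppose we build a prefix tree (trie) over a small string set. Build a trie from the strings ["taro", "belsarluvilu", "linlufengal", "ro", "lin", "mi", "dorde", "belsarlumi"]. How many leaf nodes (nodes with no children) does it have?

7

A leaf is a node with no children — equivalently, the end of a word that is not a proper prefix of any other stored word.
Those words: "belsarlumi", "belsarluvilu", "dorde", "linlufengal", "mi", "ro", "taro"
Leaf count: 7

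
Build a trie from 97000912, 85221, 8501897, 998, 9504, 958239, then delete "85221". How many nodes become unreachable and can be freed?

A node on "85221"'s path can go only if nothing else ends at it or branches off below it.
The suffix "221" (3 nodes) is used only by "85221"; the node for "85" still has the child "0", so pruning stops there.
Nodes removed: 3

3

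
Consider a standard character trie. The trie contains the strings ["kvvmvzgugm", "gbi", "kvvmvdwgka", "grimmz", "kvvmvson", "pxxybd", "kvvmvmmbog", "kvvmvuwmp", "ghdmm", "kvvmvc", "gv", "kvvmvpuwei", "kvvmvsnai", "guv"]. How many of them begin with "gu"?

1

Traverse to the node for "gu", then collect every word in that subtree.
Matches: "guv"
Count: 1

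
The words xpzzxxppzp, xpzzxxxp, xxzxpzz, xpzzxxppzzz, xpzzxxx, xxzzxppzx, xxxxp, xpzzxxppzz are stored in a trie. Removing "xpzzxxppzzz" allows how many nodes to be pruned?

After clearing the end-marker at "xpzzxxppzzz", prune upward until reaching a node still needed by another word.
The suffix "z" (1 node) is used only by "xpzzxxppzzz"; "xpzzxxppzz" is itself a stored word, so pruning stops there.
Nodes removed: 1

1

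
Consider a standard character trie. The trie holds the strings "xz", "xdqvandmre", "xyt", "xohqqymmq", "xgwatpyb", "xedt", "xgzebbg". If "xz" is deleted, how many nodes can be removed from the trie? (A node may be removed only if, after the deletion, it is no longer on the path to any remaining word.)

1

After clearing the end-marker at "xz", prune upward until reaching a node still needed by another word.
The suffix "z" (1 node) is used only by "xz"; the node for "x" still has the child "d", so pruning stops there.
Nodes removed: 1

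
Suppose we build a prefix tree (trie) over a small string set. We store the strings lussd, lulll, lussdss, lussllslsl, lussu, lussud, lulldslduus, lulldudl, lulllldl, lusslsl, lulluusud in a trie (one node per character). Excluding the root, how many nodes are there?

Trie structure (* marks end of a word):
(root)
└─ l
   └─ u
      ├─ l
      │  └─ l
      │     ├─ d
      │     │  ├─ s
      │     │  │  └─ l
      │     │  │     └─ d
      │     │  │        └─ u
      │     │  │           └─ u
      │     │  │              └─ s *
      │     │  └─ u
      │     │     └─ d
      │     │        └─ l *
      │     ├─ l *
      │     │  └─ l
      │     │     └─ d
      │     │        └─ l *
      │     └─ u
      │        └─ u
      │           └─ s
      │              └─ u
      │                 └─ d *
      └─ s
         └─ s
            ├─ d *
            │  └─ s
            │     └─ s *
            ├─ l
            │  ├─ l
            │  │  └─ s
            │  │     └─ l
            │  │        └─ s
            │  │           └─ l *
            │  └─ s
            │     └─ l *
            └─ u *
               └─ d *
Counting every labelled node above: 38.

38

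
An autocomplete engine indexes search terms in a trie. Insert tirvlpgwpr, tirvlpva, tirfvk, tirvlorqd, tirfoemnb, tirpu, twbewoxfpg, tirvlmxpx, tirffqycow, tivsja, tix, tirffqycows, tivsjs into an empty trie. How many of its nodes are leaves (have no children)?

A leaf is a node with no children — equivalently, the end of a word that is not a proper prefix of any other stored word.
Those words: "tirffqycows", "tirfoemnb", "tirfvk", "tirpu", "tirvlmxpx", "tirvlorqd", "tirvlpgwpr", "tirvlpva", "tivsja", "tivsjs", "tix", "twbewoxfpg"
Leaf count: 12

12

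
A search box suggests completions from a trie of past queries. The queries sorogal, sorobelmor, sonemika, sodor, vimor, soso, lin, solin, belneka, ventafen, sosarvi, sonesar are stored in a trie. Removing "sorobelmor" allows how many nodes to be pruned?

6

A node on "sorobelmor"'s path can go only if nothing else ends at it or branches off below it.
The suffix "belmor" (6 nodes) is used only by "sorobelmor"; the node for "soro" still has the child "g", so pruning stops there.
Nodes removed: 6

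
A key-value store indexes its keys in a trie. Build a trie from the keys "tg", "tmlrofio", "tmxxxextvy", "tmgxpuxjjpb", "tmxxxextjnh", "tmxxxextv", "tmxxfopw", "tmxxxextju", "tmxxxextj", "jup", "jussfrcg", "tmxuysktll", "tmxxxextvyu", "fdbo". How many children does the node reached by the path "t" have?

2

Follow the path "t" to its node, then look at its outgoing edges.
Distinct next characters after "t": g, m.
That node has 2 child edges.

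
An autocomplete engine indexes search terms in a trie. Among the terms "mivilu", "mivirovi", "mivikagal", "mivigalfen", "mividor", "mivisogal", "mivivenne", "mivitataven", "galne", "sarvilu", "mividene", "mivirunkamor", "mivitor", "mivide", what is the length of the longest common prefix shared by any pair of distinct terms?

6

The deepest shared node is where two words last agree before diverging.
"mivide" and "mividene" agree on "mivide" (6 characters) before diverging; nothing deeper is shared.
Longest shared-prefix length: 6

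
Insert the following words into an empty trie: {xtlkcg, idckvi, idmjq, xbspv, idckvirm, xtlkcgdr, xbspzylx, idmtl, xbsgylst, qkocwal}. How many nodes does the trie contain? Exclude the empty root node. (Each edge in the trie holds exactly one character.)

Insert word by word; a character creates a node only if that edge doesn't already exist:
  "xtlkcg" → 6 new (x, t, l, k, c, g)
  "idckvi" → 6 new (i, d, c, k, v, i)
  "idmjq" → prefix "id" already present; 3 new (m, j, q)
  "xbspv" → prefix "x" already present; 4 new (b, s, p, v)
  "idckvirm" → prefix "idckvi" already present; 2 new (r, m)
  "xtlkcgdr" → prefix "xtlkcg" already present; 2 new (d, r)
  "xbspzylx" → prefix "xbsp" already present; 4 new (z, y, l, x)
  "idmtl" → prefix "idm" already present; 2 new (t, l)
  "xbsgylst" → prefix "xbs" already present; 5 new (g, y, l, s, t)
  "qkocwal" → 7 new (q, k, o, c, w, a, l)
Total nodes = 6 + 6 + 3 + 4 + 2 + 2 + 4 + 2 + 5 + 7 = 41

41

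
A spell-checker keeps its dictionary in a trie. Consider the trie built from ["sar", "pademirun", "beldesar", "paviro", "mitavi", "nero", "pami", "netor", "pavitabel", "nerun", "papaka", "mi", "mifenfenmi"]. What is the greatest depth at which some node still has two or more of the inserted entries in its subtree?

Look for the deepest trie node that still has at least two words in its subtree.
e.g. "paviro" and "pavitabel" share the prefix "pavi" of length 4; no pair shares a longer one.
Longest shared-prefix length: 4

4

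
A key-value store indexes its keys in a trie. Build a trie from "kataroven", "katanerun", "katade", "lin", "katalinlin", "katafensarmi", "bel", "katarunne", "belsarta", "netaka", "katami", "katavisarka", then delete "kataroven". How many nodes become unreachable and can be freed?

4

Walk "kataroven" from the leaf back toward the root, removing each node that no remaining word uses.
The suffix "oven" (4 nodes) is used only by "kataroven"; the node for "katar" still has the child "u", so pruning stops there.
Nodes removed: 4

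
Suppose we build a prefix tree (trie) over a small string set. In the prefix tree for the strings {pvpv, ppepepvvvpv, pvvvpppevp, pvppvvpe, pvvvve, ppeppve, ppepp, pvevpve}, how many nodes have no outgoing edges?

7

A leaf is a node with no children — equivalently, the end of a word that is not a proper prefix of any other stored word.
Those words: "ppepepvvvpv", "ppeppve", "pvevpve", "pvppvvpe", "pvpv", "pvvvpppevp", "pvvvve"
Leaf count: 7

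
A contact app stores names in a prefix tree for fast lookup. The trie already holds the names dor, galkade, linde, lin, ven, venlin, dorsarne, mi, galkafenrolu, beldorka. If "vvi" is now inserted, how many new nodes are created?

2

Walking "vvi" from the root, the first 1 characters ("v") follow existing edges; "v" is the first miss.
New nodes needed: |"vvi"| − 1 = 3 − 1 = 2.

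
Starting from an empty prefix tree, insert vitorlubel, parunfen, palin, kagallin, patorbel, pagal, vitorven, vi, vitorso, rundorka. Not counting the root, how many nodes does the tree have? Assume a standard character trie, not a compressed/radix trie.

51

Insert word by word; a character creates a node only if that edge doesn't already exist:
  "vitorlubel" → 10 new (v, i, t, o, r, l, u, b, e, l)
  "parunfen" → 8 new (p, a, r, u, n, f, e, n)
  "palin" → prefix "pa" already present; 3 new (l, i, n)
  "kagallin" → 8 new (k, a, g, a, l, l, i, n)
  "patorbel" → prefix "pa" already present; 6 new (t, o, r, b, e, l)
  "pagal" → prefix "pa" already present; 3 new (g, a, l)
  "vitorven" → prefix "vitor" already present; 3 new (v, e, n)
  "vi" → prefix "vi" already present; 0 new (none)
  "vitorso" → prefix "vitor" already present; 2 new (s, o)
  "rundorka" → 8 new (r, u, n, d, o, r, k, a)
Total nodes = 10 + 8 + 3 + 8 + 6 + 3 + 3 + 0 + 2 + 8 = 51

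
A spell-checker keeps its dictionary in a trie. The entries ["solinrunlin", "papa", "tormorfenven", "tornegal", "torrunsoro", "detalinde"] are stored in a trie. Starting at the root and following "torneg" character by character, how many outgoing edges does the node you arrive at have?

The children of the "torneg" node are the distinct next characters among strings starting with "torneg".
Distinct next characters after "torneg": a.
That node has 1 child edge.

1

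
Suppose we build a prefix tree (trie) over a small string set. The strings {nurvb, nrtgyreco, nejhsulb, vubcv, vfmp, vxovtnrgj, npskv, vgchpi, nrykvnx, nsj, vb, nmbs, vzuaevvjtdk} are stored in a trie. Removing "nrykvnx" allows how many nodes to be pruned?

A node on "nrykvnx"'s path can go only if nothing else ends at it or branches off below it.
The suffix "ykvnx" (5 nodes) is used only by "nrykvnx"; the node for "nr" still has the child "t", so pruning stops there.
Nodes removed: 5

5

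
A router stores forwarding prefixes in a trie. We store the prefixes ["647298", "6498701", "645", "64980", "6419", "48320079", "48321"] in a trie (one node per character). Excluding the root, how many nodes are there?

24

Insert word by word; a character creates a node only if that edge doesn't already exist:
  "647298" → 6 new (6, 4, 7, 2, 9, 8)
  "6498701" → prefix "64" already present; 5 new (9, 8, 7, 0, 1)
  "645" → prefix "64" already present; 1 new (5)
  "64980" → prefix "6498" already present; 1 new (0)
  "6419" → prefix "64" already present; 2 new (1, 9)
  "48320079" → 8 new (4, 8, 3, 2, 0, 0, 7, 9)
  "48321" → prefix "4832" already present; 1 new (1)
Total nodes = 6 + 5 + 1 + 1 + 2 + 8 + 1 = 24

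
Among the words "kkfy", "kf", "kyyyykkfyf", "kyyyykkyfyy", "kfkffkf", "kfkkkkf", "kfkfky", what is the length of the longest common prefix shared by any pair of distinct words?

7

Equivalently: take the maximum, over all pairs, of their longest common prefix length.
e.g. "kyyyykkfyf" and "kyyyykkyfyy" share the prefix "kyyyykk" of length 7; no pair shares a longer one.
Longest shared-prefix length: 7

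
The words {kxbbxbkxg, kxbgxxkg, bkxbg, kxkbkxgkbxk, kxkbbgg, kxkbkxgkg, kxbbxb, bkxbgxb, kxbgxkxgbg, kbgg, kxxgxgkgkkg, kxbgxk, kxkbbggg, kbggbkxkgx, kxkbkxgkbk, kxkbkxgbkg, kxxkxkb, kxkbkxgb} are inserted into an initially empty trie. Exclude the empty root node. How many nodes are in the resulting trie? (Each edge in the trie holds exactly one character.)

Trace insertions, counting only characters that open a new branch:
  "kxbbxbkxg" → 9 new (k, x, b, b, x, b, k, x, g)
  "kxbgxxkg" → prefix "kxb" already present; 5 new (g, x, x, k, g)
  "bkxbg" → 5 new (b, k, x, b, g)
  "kxkbkxgkbxk" → prefix "kx" already present; 9 new (k, b, k, x, g, k, b, x, k)
  "kxkbbgg" → prefix "kxkb" already present; 3 new (b, g, g)
  "kxkbkxgkg" → prefix "kxkbkxgk" already present; 1 new (g)
  "kxbbxb" → prefix "kxbbxb" already present; 0 new (none)
  "bkxbgxb" → prefix "bkxbg" already present; 2 new (x, b)
  "kxbgxkxgbg" → prefix "kxbgx" already present; 5 new (k, x, g, b, g)
  "kbgg" → prefix "k" already present; 3 new (b, g, g)
  "kxxgxgkgkkg" → prefix "kx" already present; 9 new (x, g, x, g, k, g, k, k, g)
  "kxbgxk" → prefix "kxbgxk" already present; 0 new (none)
  "kxkbbggg" → prefix "kxkbbgg" already present; 1 new (g)
  "kbggbkxkgx" → prefix "kbgg" already present; 6 new (b, k, x, k, g, x)
  "kxkbkxgkbk" → prefix "kxkbkxgkb" already present; 1 new (k)
  "kxkbkxgbkg" → prefix "kxkbkxg" already present; 3 new (b, k, g)
  "kxxkxkb" → prefix "kxx" already present; 4 new (k, x, k, b)
  "kxkbkxgb" → prefix "kxkbkxgb" already present; 0 new (none)
Total nodes = 9 + 5 + 5 + 9 + 3 + 1 + 0 + 2 + 5 + 3 + 9 + 0 + 1 + 6 + 1 + 3 + 4 + 0 = 66

66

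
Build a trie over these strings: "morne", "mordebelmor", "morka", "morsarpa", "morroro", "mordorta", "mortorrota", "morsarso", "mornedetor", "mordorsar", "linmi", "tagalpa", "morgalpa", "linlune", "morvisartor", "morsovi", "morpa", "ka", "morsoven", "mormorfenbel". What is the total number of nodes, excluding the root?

92

Count nodes per top-level branch (shared prefixes stored once):
  'k'-branch (ka): 2 nodes
  'l'-branch (linlune, linmi): 9 nodes
  'm'-branch (mordebelmor, mordorsar, mordorta, morgalpa, morka, mormorfenbel, morne, mornedetor, morpa, morroro, morsarpa, morsarso, morsoven, morsovi, mortorrota, morvisartor): 74 nodes
  't'-branch (tagalpa): 7 nodes
Sum: 92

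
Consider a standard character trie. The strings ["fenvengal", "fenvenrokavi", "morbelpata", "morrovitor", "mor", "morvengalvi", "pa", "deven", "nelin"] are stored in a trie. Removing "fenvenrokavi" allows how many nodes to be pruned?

6

After clearing the end-marker at "fenvenrokavi", prune upward until reaching a node still needed by another word.
The suffix "rokavi" (6 nodes) is used only by "fenvenrokavi"; the node for "fenven" still has the child "g", so pruning stops there.
Nodes removed: 6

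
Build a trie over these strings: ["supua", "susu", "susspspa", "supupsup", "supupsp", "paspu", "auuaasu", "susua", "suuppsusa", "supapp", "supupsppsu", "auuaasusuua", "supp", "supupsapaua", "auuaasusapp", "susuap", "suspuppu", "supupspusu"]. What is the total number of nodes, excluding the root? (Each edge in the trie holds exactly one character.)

65

For each word, the new-node count is its length minus the longest prefix already in the trie:
  "supua" → 5 new (s, u, p, u, a)
  "susu" → prefix "su" already present; 2 new (s, u)
  "susspspa" → prefix "sus" already present; 5 new (s, p, s, p, a)
  "supupsup" → prefix "supu" already present; 4 new (p, s, u, p)
  "supupsp" → prefix "supups" already present; 1 new (p)
  "paspu" → 5 new (p, a, s, p, u)
  "auuaasu" → 7 new (a, u, u, a, a, s, u)
  "susua" → prefix "susu" already present; 1 new (a)
  "suuppsusa" → prefix "su" already present; 7 new (u, p, p, s, u, s, a)
  "supapp" → prefix "sup" already present; 3 new (a, p, p)
  "supupsppsu" → prefix "supupsp" already present; 3 new (p, s, u)
  "auuaasusuua" → prefix "auuaasu" already present; 4 new (s, u, u, a)
  "supp" → prefix "sup" already present; 1 new (p)
  "supupsapaua" → prefix "supups" already present; 5 new (a, p, a, u, a)
  "auuaasusapp" → prefix "auuaasus" already present; 3 new (a, p, p)
  "susuap" → prefix "susua" already present; 1 new (p)
  "suspuppu" → prefix "sus" already present; 5 new (p, u, p, p, u)
  "supupspusu" → prefix "supupsp" already present; 3 new (u, s, u)
Total nodes = 5 + 2 + 5 + 4 + 1 + 5 + 7 + 1 + 7 + 3 + 3 + 4 + 1 + 5 + 3 + 1 + 5 + 3 = 65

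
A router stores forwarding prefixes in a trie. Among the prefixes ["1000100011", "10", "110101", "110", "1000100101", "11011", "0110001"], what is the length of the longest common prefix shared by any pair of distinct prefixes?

7

The deepest shared node is where two words last agree before diverging.
e.g. "1000100011" and "1000100101" share the prefix "1000100" of length 7; no pair shares a longer one.
Longest shared-prefix length: 7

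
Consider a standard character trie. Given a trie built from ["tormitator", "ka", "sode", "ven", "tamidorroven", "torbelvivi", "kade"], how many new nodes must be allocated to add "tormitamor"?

"tormita" is already a path in the trie; the remaining "mor" must be added.
Each of the 3 remaining characters creates one node.

3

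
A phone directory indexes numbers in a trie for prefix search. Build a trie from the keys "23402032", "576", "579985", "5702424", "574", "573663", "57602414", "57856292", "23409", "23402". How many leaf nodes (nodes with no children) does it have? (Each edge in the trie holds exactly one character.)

8

Leaves are exactly the stored words that no other stored word extends.
Those words: "23402032", "23409", "5702424", "573663", "574", "57602414", "57856292", "579985"
Leaf count: 8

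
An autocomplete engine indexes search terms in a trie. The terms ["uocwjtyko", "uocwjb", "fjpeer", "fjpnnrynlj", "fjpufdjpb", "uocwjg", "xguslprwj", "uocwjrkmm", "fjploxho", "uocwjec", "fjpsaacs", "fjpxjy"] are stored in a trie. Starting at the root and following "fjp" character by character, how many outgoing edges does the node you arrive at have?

6

Walk "fjp" from the root, arriving at one node.
Distinct next characters after "fjp": e, l, n, s, u, x.
That node has 6 child edges.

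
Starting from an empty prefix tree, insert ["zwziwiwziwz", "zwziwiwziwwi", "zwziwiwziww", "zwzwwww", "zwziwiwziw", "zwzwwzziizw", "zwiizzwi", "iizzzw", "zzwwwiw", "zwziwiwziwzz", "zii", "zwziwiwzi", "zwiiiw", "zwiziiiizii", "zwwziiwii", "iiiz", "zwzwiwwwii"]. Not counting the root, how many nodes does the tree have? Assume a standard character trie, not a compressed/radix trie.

Count nodes per top-level branch (shared prefixes stored once):
  'i'-branch (iiiz, iizzzw): 8 nodes
  'z'-branch (zii, zwiiiw, zwiizzwi, zwiziiiizii, zwwziiwii, zwziwiwzi, zwziwiwziw, zwziwiwziww, zwziwiwziwwi, zwziwiwziwz, zwziwiwziwzz, zwzwiwwwii, zwzwwww, zwzwwzziizw, zzwwwiw): 61 nodes
Sum: 69

69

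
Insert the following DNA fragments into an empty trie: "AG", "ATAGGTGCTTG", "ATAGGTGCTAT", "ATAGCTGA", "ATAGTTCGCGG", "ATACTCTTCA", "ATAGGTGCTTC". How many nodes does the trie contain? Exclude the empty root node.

For each word, the new-node count is its length minus the longest prefix already in the trie:
  "AG" → 2 new (A, G)
  "ATAGGTGCTTG" → prefix "A" already present; 10 new (T, A, G, G, T, G, C, T, T, G)
  "ATAGGTGCTAT" → prefix "ATAGGTGCT" already present; 2 new (A, T)
  "ATAGCTGA" → prefix "ATAG" already present; 4 new (C, T, G, A)
  "ATAGTTCGCGG" → prefix "ATAG" already present; 7 new (T, T, C, G, C, G, G)
  "ATACTCTTCA" → prefix "ATA" already present; 7 new (C, T, C, T, T, C, A)
  "ATAGGTGCTTC" → prefix "ATAGGTGCTT" already present; 1 new (C)
Total nodes = 2 + 10 + 2 + 4 + 7 + 7 + 1 = 33

33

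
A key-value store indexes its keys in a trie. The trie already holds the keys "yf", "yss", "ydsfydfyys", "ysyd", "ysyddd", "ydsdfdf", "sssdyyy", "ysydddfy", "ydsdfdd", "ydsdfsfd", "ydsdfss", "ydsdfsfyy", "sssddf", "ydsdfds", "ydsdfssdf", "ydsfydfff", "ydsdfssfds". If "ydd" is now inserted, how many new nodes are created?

1

"yd" is already a path in the trie; the remaining "d" must be added.
New nodes needed: |"ydd"| − 2 = 3 − 2 = 1.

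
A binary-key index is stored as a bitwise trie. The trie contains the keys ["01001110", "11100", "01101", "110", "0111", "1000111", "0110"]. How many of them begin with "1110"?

Walk to "1110"; the words in its subtree are exactly those with that prefix.
Words under "1110": 11100
Count: 1

1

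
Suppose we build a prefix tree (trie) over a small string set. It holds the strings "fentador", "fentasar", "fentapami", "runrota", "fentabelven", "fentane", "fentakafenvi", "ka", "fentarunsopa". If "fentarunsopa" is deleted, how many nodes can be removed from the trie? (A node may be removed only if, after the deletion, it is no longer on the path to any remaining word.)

7

A node on "fentarunsopa"'s path can go only if nothing else ends at it or branches off below it.
The suffix "runsopa" (7 nodes) is used only by "fentarunsopa"; the node for "fenta" still has the child "d", so pruning stops there.
Nodes removed: 7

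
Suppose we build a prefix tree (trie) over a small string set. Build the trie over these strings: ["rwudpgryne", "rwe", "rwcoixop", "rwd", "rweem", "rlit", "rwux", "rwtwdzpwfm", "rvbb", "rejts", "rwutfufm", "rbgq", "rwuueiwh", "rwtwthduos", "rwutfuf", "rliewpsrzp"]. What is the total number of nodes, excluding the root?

65

Count nodes per top-level branch (shared prefixes stored once):
  'r'-branch (rbgq, rejts, rliewpsrzp, rlit, rvbb, rwcoixop, rwd, rwe, rweem, rwtwdzpwfm, rwtwthduos, rwudpgryne, rwutfuf, rwutfufm, rwuueiwh, rwux): 65 nodes
Sum: 65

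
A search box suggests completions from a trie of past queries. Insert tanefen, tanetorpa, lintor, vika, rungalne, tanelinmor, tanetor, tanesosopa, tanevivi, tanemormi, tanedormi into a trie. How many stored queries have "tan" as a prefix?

8

Filter for entries beginning with "tan":
Matches: "tanedormi", "tanefen", "tanelinmor", "tanemormi", "tanesosopa", "tanetor", "tanetorpa", "tanevivi"
Count: 8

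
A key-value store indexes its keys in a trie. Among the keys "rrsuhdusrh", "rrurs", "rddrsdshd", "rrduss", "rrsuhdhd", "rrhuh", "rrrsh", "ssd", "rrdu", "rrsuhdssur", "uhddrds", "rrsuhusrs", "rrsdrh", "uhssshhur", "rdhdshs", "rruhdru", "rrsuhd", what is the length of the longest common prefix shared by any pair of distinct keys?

The deepest shared node is where two words last agree before diverging.
e.g. "rrsuhd" and "rrsuhdhd" share the prefix "rrsuhd" of length 6; no pair shares a longer one.
Longest shared-prefix length: 6

6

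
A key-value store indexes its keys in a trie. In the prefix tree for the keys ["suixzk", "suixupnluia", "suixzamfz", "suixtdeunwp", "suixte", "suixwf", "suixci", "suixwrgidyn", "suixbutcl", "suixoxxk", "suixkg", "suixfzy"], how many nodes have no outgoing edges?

12

Leaves are exactly the stored words that no other stored word extends.
Those words: "suixbutcl", "suixci", "suixfzy", "suixkg", "suixoxxk", "suixtdeunwp", "suixte", "suixupnluia", "suixwf", "suixwrgidyn", "suixzamfz", "suixzk"
Leaf count: 12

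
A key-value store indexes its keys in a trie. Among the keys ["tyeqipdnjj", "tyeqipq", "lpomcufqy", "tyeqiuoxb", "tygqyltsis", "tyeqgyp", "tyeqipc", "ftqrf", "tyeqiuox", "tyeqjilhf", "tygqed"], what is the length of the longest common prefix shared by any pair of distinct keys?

8

The deepest shared node is where two words last agree before diverging.
"tyeqiuox" and "tyeqiuoxb" agree on "tyeqiuox" (8 characters) before diverging; nothing deeper is shared.
Longest shared-prefix length: 8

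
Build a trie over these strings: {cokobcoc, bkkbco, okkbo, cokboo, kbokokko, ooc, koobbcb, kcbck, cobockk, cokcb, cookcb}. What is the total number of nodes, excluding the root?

53

Insert word by word; a character creates a node only if that edge doesn't already exist:
  "cokobcoc" → 8 new (c, o, k, o, b, c, o, c)
  "bkkbco" → 6 new (b, k, k, b, c, o)
  "okkbo" → 5 new (o, k, k, b, o)
  "cokboo" → prefix "cok" already present; 3 new (b, o, o)
  "kbokokko" → 8 new (k, b, o, k, o, k, k, o)
  "ooc" → prefix "o" already present; 2 new (o, c)
  "koobbcb" → prefix "k" already present; 6 new (o, o, b, b, c, b)
  "kcbck" → prefix "k" already present; 4 new (c, b, c, k)
  "cobockk" → prefix "co" already present; 5 new (b, o, c, k, k)
  "cokcb" → prefix "cok" already present; 2 new (c, b)
  "cookcb" → prefix "co" already present; 4 new (o, k, c, b)
Total nodes = 8 + 6 + 5 + 3 + 8 + 2 + 6 + 4 + 5 + 2 + 4 = 53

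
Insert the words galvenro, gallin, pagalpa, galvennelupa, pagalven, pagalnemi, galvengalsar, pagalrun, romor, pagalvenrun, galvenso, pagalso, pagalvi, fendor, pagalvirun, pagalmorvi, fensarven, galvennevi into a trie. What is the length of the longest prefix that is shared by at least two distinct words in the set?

8

Equivalently: take the maximum, over all pairs, of their longest common prefix length.
e.g. "galvennelupa" and "galvennevi" share the prefix "galvenne" of length 8; no pair shares a longer one.
Longest shared-prefix length: 8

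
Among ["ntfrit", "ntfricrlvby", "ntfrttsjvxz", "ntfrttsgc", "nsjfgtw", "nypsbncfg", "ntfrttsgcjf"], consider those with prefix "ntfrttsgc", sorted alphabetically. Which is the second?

Words with prefix "ntfrttsgc", in lexicographic order: "ntfrttsgc", "ntfrttsgcjf"
The 2nd is ntfrttsgcjf.

ntfrttsgcjf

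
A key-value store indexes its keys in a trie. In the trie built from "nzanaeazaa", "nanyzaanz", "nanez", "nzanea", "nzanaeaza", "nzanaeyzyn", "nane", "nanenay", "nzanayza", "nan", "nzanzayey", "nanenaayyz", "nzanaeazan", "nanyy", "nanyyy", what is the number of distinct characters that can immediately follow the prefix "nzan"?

3

The children of the "nzan" node are the distinct next characters among strings starting with "nzan".
Characters that immediately follow "nzan" among the stored strings: {a, e, z}.
That node has 3 child edges.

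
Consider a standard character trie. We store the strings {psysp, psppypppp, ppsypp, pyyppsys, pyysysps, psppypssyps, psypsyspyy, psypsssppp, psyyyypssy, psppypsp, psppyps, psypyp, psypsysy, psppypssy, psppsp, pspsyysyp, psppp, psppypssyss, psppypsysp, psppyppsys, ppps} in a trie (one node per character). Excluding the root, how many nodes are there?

76

Trace insertions, counting only characters that open a new branch:
  "psysp" → 5 new (p, s, y, s, p)
  "psppypppp" → prefix "ps" already present; 7 new (p, p, y, p, p, p, p)
  "ppsypp" → prefix "p" already present; 5 new (p, s, y, p, p)
  "pyyppsys" → prefix "p" already present; 7 new (y, y, p, p, s, y, s)
  "pyysysps" → prefix "pyy" already present; 5 new (s, y, s, p, s)
  "psppypssyps" → prefix "psppyp" already present; 5 new (s, s, y, p, s)
  "psypsyspyy" → prefix "psy" already present; 7 new (p, s, y, s, p, y, y)
  "psypsssppp" → prefix "psyps" already present; 5 new (s, s, p, p, p)
  "psyyyypssy" → prefix "psy" already present; 7 new (y, y, y, p, s, s, y)
  "psppypsp" → prefix "psppyps" already present; 1 new (p)
  "psppyps" → prefix "psppyps" already present; 0 new (none)
  "psypyp" → prefix "psyp" already present; 2 new (y, p)
  "psypsysy" → prefix "psypsys" already present; 1 new (y)
  "psppypssy" → prefix "psppypssy" already present; 0 new (none)
  "psppsp" → prefix "pspp" already present; 2 new (s, p)
  "pspsyysyp" → prefix "psp" already present; 6 new (s, y, y, s, y, p)
  "psppp" → prefix "pspp" already present; 1 new (p)
  "psppypssyss" → prefix "psppypssy" already present; 2 new (s, s)
  "psppypsysp" → prefix "psppyps" already present; 3 new (y, s, p)
  "psppyppsys" → prefix "psppypp" already present; 3 new (s, y, s)
  "ppps" → prefix "pp" already present; 2 new (p, s)
Total nodes = 5 + 7 + 5 + 7 + 5 + 5 + 7 + 5 + 7 + 1 + 0 + 2 + 1 + 0 + 2 + 6 + 1 + 2 + 3 + 3 + 2 = 76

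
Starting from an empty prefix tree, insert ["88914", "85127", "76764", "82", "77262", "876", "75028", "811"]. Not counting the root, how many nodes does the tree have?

27

Trie structure (* marks end of a word):
(root)
├─ 7
│  ├─ 5
│  │  └─ 0
│  │     └─ 2
│  │        └─ 8 *
│  ├─ 6
│  │  └─ 7
│  │     └─ 6
│  │        └─ 4 *
│  └─ 7
│     └─ 2
│        └─ 6
│           └─ 2 *
└─ 8
   ├─ 1
   │  └─ 1 *
   ├─ 2 *
   ├─ 5
   │  └─ 1
   │     └─ 2
   │        └─ 7 *
   ├─ 7
   │  └─ 6 *
   └─ 8
      └─ 9
         └─ 1
            └─ 4 *
Counting every labelled node above: 27.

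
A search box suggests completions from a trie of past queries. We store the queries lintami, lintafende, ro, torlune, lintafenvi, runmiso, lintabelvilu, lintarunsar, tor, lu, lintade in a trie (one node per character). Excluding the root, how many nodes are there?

45

For each word, the new-node count is its length minus the longest prefix already in the trie:
  "lintami" → 7 new (l, i, n, t, a, m, i)
  "lintafende" → prefix "linta" already present; 5 new (f, e, n, d, e)
  "ro" → 2 new (r, o)
  "torlune" → 7 new (t, o, r, l, u, n, e)
  "lintafenvi" → prefix "lintafen" already present; 2 new (v, i)
  "runmiso" → prefix "r" already present; 6 new (u, n, m, i, s, o)
  "lintabelvilu" → prefix "linta" already present; 7 new (b, e, l, v, i, l, u)
  "lintarunsar" → prefix "linta" already present; 6 new (r, u, n, s, a, r)
  "tor" → prefix "tor" already present; 0 new (none)
  "lu" → prefix "l" already present; 1 new (u)
  "lintade" → prefix "linta" already present; 2 new (d, e)
Total nodes = 7 + 5 + 2 + 7 + 2 + 6 + 7 + 6 + 0 + 1 + 2 = 45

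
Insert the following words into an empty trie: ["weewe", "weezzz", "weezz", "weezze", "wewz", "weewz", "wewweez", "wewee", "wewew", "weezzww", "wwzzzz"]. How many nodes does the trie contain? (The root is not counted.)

Trie structure (* marks end of a word):
(root)
└─ w
   ├─ e
   │  ├─ e
   │  │  ├─ w
   │  │  │  ├─ e *
   │  │  │  └─ z *
   │  │  └─ z
   │  │     └─ z *
   │  │        ├─ e *
   │  │        ├─ w
   │  │        │  └─ w *
   │  │        └─ z *
   │  └─ w
   │     ├─ e
   │     │  ├─ e *
   │     │  └─ w *
   │     ├─ w
   │     │  └─ e
   │     │     └─ e
   │     │        └─ z *
   │     └─ z *
   └─ w
      └─ z
         └─ z
            └─ z
               └─ z *
Counting every labelled node above: 26.

26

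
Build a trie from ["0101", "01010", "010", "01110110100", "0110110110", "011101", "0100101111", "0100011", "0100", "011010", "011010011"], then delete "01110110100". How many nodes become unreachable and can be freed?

5

A node on "01110110100"'s path can go only if nothing else ends at it or branches off below it.
The suffix "10100" (5 nodes) is used only by "01110110100"; "011101" is itself a stored word, so pruning stops there.
Nodes removed: 5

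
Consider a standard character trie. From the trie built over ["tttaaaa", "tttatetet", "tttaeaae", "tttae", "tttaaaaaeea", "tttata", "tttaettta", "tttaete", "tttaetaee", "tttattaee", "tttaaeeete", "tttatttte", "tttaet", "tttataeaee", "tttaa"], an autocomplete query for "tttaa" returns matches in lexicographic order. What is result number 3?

Filter for "tttaa…" and sort: "tttaa", "tttaaaa", "tttaaaaaeea", "tttaaeeete"
Position 3: tttaaaaaeea

tttaaaaaeea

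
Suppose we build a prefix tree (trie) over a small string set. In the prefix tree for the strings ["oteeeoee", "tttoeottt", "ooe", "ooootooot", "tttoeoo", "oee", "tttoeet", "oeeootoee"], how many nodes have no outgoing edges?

7

Leaves are exactly the stored words that no other stored word extends.
Those words: "oeeootoee", "ooe", "ooootooot", "oteeeoee", "tttoeet", "tttoeoo", "tttoeottt"
Leaf count: 7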